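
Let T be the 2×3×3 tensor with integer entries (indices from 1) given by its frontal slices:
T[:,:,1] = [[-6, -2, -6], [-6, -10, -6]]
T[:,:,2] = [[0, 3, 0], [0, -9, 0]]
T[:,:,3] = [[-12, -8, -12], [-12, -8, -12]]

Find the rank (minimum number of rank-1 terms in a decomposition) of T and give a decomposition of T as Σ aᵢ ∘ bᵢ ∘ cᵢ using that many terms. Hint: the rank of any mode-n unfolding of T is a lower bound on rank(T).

rank(T) = 2

Lower bound: the mode-3 unfolding of T (rows indexed by k, columns by (i,j) = (1,1), (1,2), (1,3), (2,1), (2,2), (2,3)) is [[-6, -2, -6, -6, -10, -6], [0, 3, 0, 0, -9, 0], [-12, -8, -12, -12, -8, -12]].
There the 2×2 minor on rows k ∈ {1, 2}, columns (i,j) ∈ {(1,1), (1,2)} is det [[-6, -2], [0, 3]] = -18 ≠ 0, so this unfolding has rank ≥ 2; CP rank is at least every unfolding rank, so rank(T) ≥ 2. (Flattening ranks never certify an upper bound on CP rank; for that we must actually write T with 2 rank-1 terms.)
Upper bound — finding two terms. Write S_k = T[:,:,k] for the frontal slices: S₁ = [[-6, -2, -6], [-6, -10, -6]], S₂ = [[0, 3, 0], [0, -9, 0]], S₃ = [[-12, -8, -12], [-12, -8, -12]].
If T = a₁ ∘ b₁ ∘ c₁ + a₂ ∘ b₂ ∘ c₂ then each S_k = c₁[k]·a₁b₁ᵀ + c₂[k]·a₂b₂ᵀ. S₁ and S₂ are linearly independent, so a₁b₁ᵀ and a₂b₂ᵀ must span the same plane of matrices: they are the rank-1 matrices of the form x·S₁ + y·S₂.
The 2×2 minor of x·S₁ + y·S₂ on rows {1,2}, columns {1,2} is 48·x² + 72·xy = 24·(2·x + 3·y)(x), vanishing at (x:y) = (3:-2) and (0:1).
M₁ = 3·S₁ − 2·S₂ = [[-18, -12, -18], [-18, -12, -18]] = (-6)·(1, 1)(3, 2, 3)ᵀ and M₂ = S₂ = [[0, 3, 0], [0, -9, 0]] = 3·(1, -3)(0, 1, 0)ᵀ, so take a₁ = (1, 1), b₁ = (3, 2, 3), a₂ = (1, -3), b₂ = (0, 1, 0).
Each slice is an integer combination of E₁ = a₁b₁ᵀ and E₂ = a₂b₂ᵀ: S₁ = −2·E₁ + 2·E₂, S₂ = 3·E₂, S₃ = −4·E₁; reading off coefficients, c₁ = (-2, 0, -4) and c₂ = (2, 3, 0).
Hence T = (1, 1) ∘ (3, 2, 3) ∘ (-2, 0, -4) + (1, -3) ∘ (0, 1, 0) ∘ (2, 3, 0), so rank(T) ≤ 2.
These bounds meet, so rank(T) = 2.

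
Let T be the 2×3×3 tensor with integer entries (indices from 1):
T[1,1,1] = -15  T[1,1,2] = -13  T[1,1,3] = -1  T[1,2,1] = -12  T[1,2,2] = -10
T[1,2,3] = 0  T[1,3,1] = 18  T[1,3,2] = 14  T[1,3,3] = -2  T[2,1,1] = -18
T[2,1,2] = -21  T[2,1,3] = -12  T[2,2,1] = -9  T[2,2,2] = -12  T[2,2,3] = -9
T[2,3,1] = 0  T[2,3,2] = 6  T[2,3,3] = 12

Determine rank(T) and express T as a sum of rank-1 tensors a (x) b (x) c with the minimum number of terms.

rank(T) = 2

Lower bound: in the mode-3 unfolding of T (rows indexed by k, columns by (i,j)) the 2×2 minor on rows k ∈ {1, 2}, columns (i,j) ∈ {(1,1), (1,2)} is det [[-15, -12], [-13, -10]] = -6 ≠ 0, so that unfolding has rank ≥ 2 and hence rank(T) ≥ 2 (CP rank is at least every unfolding rank, though it can be larger).
Upper bound: with S_k = T[:,:,k], the two rank-1 terms a₁b₁ᵀ, a₂b₂ᵀ are the rank-1 members of the pencil x·S₁ + y·S₂.
The 2×2 minor of x·S₁ + y·S₂ on rows {1,2}, columns {1,2} is −81·x² − 135·xy − 54·y² = (-27)·(3·x + 2·y)(x + y), vanishing at (x:y) = (2:-3) and (1:-1).
M₁ = 2·S₁ − 3·S₂ = [[9, 6, -6], [27, 18, -18]] = 3·[1, 3][3, 2, -2]ᵀ and M₂ = S₁ − S₂ = [[-2, -2, 4], [3, 3, -6]] = −[2, -3][1, 1, -2]ᵀ, so take a₁ = [1, 3], b₁ = [3, 2, -2], a₂ = [2, -3], b₂ = [1, 1, -2].
Each slice is an integer combination of E₁ = a₁b₁ᵀ and E₂ = a₂b₂ᵀ: S₁ = −3·E₁ − 3·E₂, S₂ = −3·E₁ − 2·E₂, S₃ = −E₁ + E₂; reading off coefficients, c₁ = [-3, -3, -1] and c₂ = [-3, -2, 1].
Hence T = [1, 3] (x) [3, 2, -2] (x) [-3, -3, -1] + [2, -3] (x) [1, 1, -2] (x) [-3, -2, 1], so rank(T) ≤ 2.
These bounds meet, so rank(T) = 2.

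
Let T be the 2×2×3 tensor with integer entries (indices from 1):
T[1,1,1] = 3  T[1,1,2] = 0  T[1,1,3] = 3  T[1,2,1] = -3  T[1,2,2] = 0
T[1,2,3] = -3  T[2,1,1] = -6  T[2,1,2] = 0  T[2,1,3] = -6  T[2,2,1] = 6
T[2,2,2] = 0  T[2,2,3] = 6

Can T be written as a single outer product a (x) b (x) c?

The mode-1 fibre T[:,1,1] = [3, -6] gives a = (1, -2) (primitive direction); the mode-2 fibre T[1,:,1] = [3, -3] gives b = (1, -1); then c[k] = T[1,1,k] / (a[1]·b[1]) = [3, 0, 3] / 1 = (3, 0, 3).
Expanding (1, -2) (x) (1, -1) (x) (3, 0, 3) reproduces all 12 entries of T, so T = (1, -2) (x) (1, -1) (x) (3, 0, 3) and rank(T) ≤ 1.
Equivalently every frontal slice T[:,:,k] is c[k] times the rank-1 matrix (1, -2) (x) (1, -1). So T has rank 1 (it is nonzero).

Yes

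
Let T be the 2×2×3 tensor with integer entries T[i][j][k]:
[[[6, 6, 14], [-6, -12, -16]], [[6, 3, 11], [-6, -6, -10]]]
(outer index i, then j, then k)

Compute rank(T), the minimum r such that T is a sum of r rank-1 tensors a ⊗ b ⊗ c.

Lower bound: in the mode-3 unfolding of T (rows indexed by k, columns by (i,j)) the 3×3 minor on rows k ∈ {0, 1, 2}, columns (i,j) ∈ {(0,0), (0,1), (1,0)} is det [[6, -6, 6], [6, -12, 3], [14, -16, 11]] = 72 ≠ 0, so that unfolding has rank ≥ 3 and hence rank(T) ≥ 3 (CP rank is at least every unfolding rank, though it can be larger).
Upper bound: T is a sum of 3 rank-1 terms, T = [1, 1] ⊗ [1, -2] ⊗ [2, 4, 4] + [1, 1] ⊗ [2, -1] ⊗ [2, 0, 4] + [2, -1] ⊗ [1, -2] ⊗ [0, 1, 1] (one valid choice — decompositions are not unique — normalised so each a, b is primitive with positive first nonzero entry; check it by expanding all entries), so rank(T) ≤ 3.
These bounds meet, so rank(T) = 3.

3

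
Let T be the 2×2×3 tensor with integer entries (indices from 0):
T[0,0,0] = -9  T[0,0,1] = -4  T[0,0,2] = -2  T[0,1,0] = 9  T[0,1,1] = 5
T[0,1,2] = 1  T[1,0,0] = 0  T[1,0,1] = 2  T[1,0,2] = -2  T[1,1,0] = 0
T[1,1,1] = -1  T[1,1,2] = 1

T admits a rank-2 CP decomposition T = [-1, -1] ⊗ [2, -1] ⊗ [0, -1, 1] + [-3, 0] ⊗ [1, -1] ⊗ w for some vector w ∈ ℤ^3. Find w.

w = [3, 2, 0]

Subtract the known terms from T to get the rank-1 residual R = [-3, 0] ⊗ [1, -1] ⊗ w, so R[i,j,k] = a[i]·b[j]·w[k]. Pick indices with nonzero a[0]·b[0] = (-3)·(1) = -3. Only the fibre through (0,0,·) is needed: R[0,0,:] = T[0,0,:] − Σₗ aₗ[0]bₗ[0]cₗ = [-9, -4, -2] − (-1)·(2)·[0, -1, 1] = [-9, -6, 0]. Then w[k] = R[0,0,k] / -3 for each k, giving w = [-9, -6, 0] / -3 = [3, 2, 0].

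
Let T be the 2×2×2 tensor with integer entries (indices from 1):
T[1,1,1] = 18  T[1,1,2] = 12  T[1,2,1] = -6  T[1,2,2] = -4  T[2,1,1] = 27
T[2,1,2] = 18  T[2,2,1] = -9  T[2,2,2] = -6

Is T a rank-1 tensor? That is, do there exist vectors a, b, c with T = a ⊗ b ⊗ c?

Yes

The mode-1 fibre T[:,1,1] = [18, 27] gives a = [2, 3] (primitive direction); the mode-2 fibre T[1,:,1] = [18, -6] gives b = [3, -1]; then c[k] = T[1,1,k] / (a[1]·b[1]) = [18, 12] / 6 = [3, 2].
Expanding [2, 3] ⊗ [3, -1] ⊗ [3, 2] reproduces all 8 entries of T, so T = [2, 3] ⊗ [3, -1] ⊗ [3, 2] and rank(T) ≤ 1.
Equivalently every frontal slice T[:,:,k] is c[k] times the rank-1 matrix [2, 3] ⊗ [3, -1]. So T has rank 1 (it is nonzero).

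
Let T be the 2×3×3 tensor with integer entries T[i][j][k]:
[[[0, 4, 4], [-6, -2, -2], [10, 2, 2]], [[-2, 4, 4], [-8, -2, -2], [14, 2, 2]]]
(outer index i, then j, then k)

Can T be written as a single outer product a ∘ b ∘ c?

No

The mode-2 unfolding of T (rows indexed by j, columns by (i,k) = (0,0), (0,1), (0,2), (1,0), (1,1), (1,2)) is [[0, 4, 4, -2, 4, 4], [-6, -2, -2, -8, -2, -2], [10, 2, 2, 14, 2, 2]].
There the 2×2 minor on rows j ∈ {0, 1}, columns (i,k) ∈ {(0,0), (0,1)} is det [[0, 4], [-6, -2]] = 24 ≠ 0, so this unfolding has rank ≥ 2; CP rank is at least every unfolding rank, so rank(T) ≥ 2.
In particular rank(T) ≥ 2 > 1, so T is not rank-1.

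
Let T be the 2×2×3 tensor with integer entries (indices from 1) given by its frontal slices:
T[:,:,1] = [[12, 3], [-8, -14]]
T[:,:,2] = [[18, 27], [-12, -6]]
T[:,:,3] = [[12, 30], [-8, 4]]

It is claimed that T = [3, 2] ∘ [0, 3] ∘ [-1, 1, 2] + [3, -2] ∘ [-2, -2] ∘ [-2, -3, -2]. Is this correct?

Yes

Reconstruct entrywise from the claimed factors. For example, T[2,2,2] = -6 and Σₗ aₗ[2]bₗ[2]cₗ[2] = (2)·(3)·(1) + (-2)·(-2)·(-3) = -6; checking all 12 entries, every one matches. The claim holds.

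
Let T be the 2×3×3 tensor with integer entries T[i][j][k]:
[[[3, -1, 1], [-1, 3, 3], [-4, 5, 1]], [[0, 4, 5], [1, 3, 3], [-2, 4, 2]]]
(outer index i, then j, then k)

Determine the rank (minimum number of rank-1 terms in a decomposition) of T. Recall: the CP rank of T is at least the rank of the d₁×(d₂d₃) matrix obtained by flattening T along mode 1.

Lower bound: in the mode-3 unfolding of T (rows indexed by k, columns by (i,j)) the 3×3 minor on rows k ∈ {0, 1, 2}, columns (i,j) ∈ {(0,0), (0,1), (0,2)} is det [[3, -1, -4], [-1, 3, 5], [1, 3, 1]] = -18 ≠ 0, so that unfolding has rank ≥ 3 and hence rank(T) ≥ 3 (CP rank is at least every unfolding rank, though it can be larger).
Upper bound: T is a sum of 3 rank-1 terms, T = [1, -1] (x) [1, -1, 0] (x) [1, -1, -1] + [1, 2] (x) [2, 2, 1] (x) [0, 1, 1] + [2, 1] (x) [1, 0, -2] (x) [1, -1, 0] (one valid choice — decompositions are not unique — normalised so each a, b is primitive with positive first nonzero entry; check it by expanding all entries), so rank(T) ≤ 3.
These bounds meet, so rank(T) = 3.

3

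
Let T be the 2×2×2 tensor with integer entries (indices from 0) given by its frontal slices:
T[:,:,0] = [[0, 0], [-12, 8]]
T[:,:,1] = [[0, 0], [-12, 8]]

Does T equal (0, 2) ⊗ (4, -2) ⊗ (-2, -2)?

Reconstruct entry (1,0,0) from the claimed factors: Σₗ aₗ[1]bₗ[0]cₗ[0] = (2)·(4)·(-2) = -16, but T[1,0,0] = -12. The claim is false.

No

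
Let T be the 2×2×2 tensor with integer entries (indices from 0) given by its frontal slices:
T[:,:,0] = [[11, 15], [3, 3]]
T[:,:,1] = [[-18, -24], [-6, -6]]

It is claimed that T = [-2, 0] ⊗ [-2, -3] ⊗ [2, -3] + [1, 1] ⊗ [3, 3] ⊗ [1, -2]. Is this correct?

Reconstruct entrywise from the claimed factors. For example, T[0,1,1] = -24 and Σₗ aₗ[0]bₗ[1]cₗ[1] = (-2)·(-3)·(-3) + (1)·(3)·(-2) = -24; checking all 8 entries, every one matches. The claim holds.

Yes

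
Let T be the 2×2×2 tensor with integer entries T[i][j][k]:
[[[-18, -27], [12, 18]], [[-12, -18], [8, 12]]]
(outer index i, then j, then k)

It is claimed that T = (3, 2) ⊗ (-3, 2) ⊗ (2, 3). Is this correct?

Yes

Reconstruct entrywise from the claimed factors. For example, T[0,1,1] = 18 and Σₗ aₗ[0]bₗ[1]cₗ[1] = (3)·(2)·(3) = 18; checking all 8 entries, every one matches. The claim holds.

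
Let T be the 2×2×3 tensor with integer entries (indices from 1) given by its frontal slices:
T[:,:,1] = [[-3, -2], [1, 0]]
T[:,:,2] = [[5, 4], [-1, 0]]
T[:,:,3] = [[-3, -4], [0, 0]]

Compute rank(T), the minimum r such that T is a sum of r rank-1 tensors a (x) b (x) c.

Lower bound: the mode-3 unfolding of T (rows indexed by k, columns by (i,j) = (1,1), (1,2), (2,1), (2,2)) is [[-3, -2, 1, 0], [5, 4, -1, 0], [-3, -4, 0, 0]].
There the 3×3 minor on rows k ∈ {1, 2, 3}, columns (i,j) ∈ {(1,1), (1,2), (2,1)} is det [[-3, -2, 1], [5, 4, -1], [-3, -4, 0]] = -2 ≠ 0, so this unfolding has rank ≥ 3; CP rank is at least every unfolding rank, so rank(T) ≥ 3. (Unfolding ranks only ever bound the CP rank from below — rank(T) can be strictly larger than all of them — so the matching upper bound has to come from an explicit 3-term decomposition.)
Upper bound: T is a sum of 3 rank-1 terms, T = [0, 1] (x) [1, 0] (x) [0, 0, 1] + [1, -1] (x) [1, 0] (x) [-1, 1, 1] + [1, 0] (x) [1, 1] (x) [-2, 4, -4] (one valid choice — decompositions are not unique — normalised so each a, b is primitive with positive first nonzero entry; check it by expanding all entries), so rank(T) ≤ 3.
These bounds meet, so rank(T) = 3.
Check entry T[1,1,1] = -3: (0)·(1)·(0) + (1)·(1)·(-1) + (1)·(1)·(-2) = -3.

3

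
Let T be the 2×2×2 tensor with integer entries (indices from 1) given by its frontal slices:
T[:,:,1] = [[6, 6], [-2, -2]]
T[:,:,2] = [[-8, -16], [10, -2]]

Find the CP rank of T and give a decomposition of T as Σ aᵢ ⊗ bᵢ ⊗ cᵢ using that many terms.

rank(T) = 2

Lower bound: in the mode-3 unfolding of T (rows indexed by k, columns by (i,j)) the 2×2 minor on rows k ∈ {1, 2}, columns (i,j) ∈ {(1,1), (1,2)} is det [[6, 6], [-8, -16]] = -48 ≠ 0, so that unfolding has rank ≥ 2 and hence rank(T) ≥ 2 (CP rank is at least every unfolding rank, though it can be larger).
Upper bound: with S_k = T[:,:,k], the two rank-1 terms a₁b₁ᵀ, a₂b₂ᵀ are the rank-1 members of the pencil x·S₁ + y·S₂.
det(x·S₁ + y·S₂) is −88·xy + 176·y² = (-88)·(x − 2·y)(y), vanishing at (x:y) = (2:1) and (1:0).
M₁ = 2·S₁ + S₂ = [[4, -4], [6, -6]] = 2·[2, 3][1, -1]ᵀ and M₂ = S₁ = [[6, 6], [-2, -2]] = 2·[3, -1][1, 1]ᵀ, so take a₁ = [2, 3], b₁ = [1, -1], a₂ = [3, -1], b₂ = [1, 1].
Each slice is an integer combination of E₁ = a₁b₁ᵀ and E₂ = a₂b₂ᵀ: S₁ = 2·E₂, S₂ = 2·E₁ − 4·E₂; reading off coefficients, c₁ = [0, 2] and c₂ = [2, -4].
Hence T = [2, 3] ⊗ [1, -1] ⊗ [0, 2] + [3, -1] ⊗ [1, 1] ⊗ [2, -4], so rank(T) ≤ 2.
These bounds meet, so rank(T) = 2.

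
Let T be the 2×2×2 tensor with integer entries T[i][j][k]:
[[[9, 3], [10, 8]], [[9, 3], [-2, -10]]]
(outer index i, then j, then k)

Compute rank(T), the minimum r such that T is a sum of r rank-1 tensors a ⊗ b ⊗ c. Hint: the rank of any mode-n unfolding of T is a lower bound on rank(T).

Lower bound: in the mode-3 unfolding of T (rows indexed by k, columns by (i,j)) the 2×2 minor on rows k ∈ {0, 1}, columns (i,j) ∈ {(0,0), (0,1)} is det [[9, 10], [3, 8]] = 42 ≠ 0, so that unfolding has rank ≥ 2 and hence rank(T) ≥ 2 (CP rank is at least every unfolding rank, though it can be larger).
Upper bound: with S_k = T[:,:,k], the two rank-1 terms a₁b₁ᵀ, a₂b₂ᵀ are the rank-1 members of the pencil x·S₀ + y·S₁.
det(x·S₀ + y·S₁) is −108·x² − 198·xy − 54·y² = (-18)·(2·x + 3·y)(3·x + y), vanishing at (x:y) = (3:-2) and (1:-3).
M₁ = 3·S₀ − 2·S₁ = [[21, 14], [21, 14]] = 7·[1, 1][3, 2]ᵀ and M₂ = S₀ − 3·S₁ = [[0, -14], [0, 28]] = (-14)·[1, -2][0, 1]ᵀ, so take a₁ = [1, 1], b₁ = [3, 2], a₂ = [1, -2], b₂ = [0, 1].
Each slice is an integer combination of E₁ = a₁b₁ᵀ and E₂ = a₂b₂ᵀ: S₀ = 3·E₁ + 4·E₂, S₁ = E₁ + 6·E₂; reading off coefficients, c₁ = [3, 1] and c₂ = [4, 6].
Hence T = [1, 1] ⊗ [3, 2] ⊗ [3, 1] + [1, -2] ⊗ [0, 1] ⊗ [4, 6], so rank(T) ≤ 2.
These bounds meet, so rank(T) = 2.

2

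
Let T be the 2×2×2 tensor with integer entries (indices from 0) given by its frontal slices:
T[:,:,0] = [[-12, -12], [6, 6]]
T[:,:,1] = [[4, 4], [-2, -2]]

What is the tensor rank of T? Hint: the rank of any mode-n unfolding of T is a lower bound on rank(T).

1

Lower bound: T ≠ 0 (e.g. T[0,0,0] = -12), so rank(T) ≥ 1.
Upper bound: if T = a (x) b (x) c then every fibre of T is a multiple of the corresponding factor, so read the factors off the fibres through the nonzero entry T[0,0,0] = -12.
The mode-1 fibre T[:,0,0] = [-12, 6] gives a = (2, -1) (primitive direction); the mode-2 fibre T[0,:,0] = [-12, -12] gives b = (1, 1); then c[k] = T[0,0,k] / (a[0]·b[0]) = [-12, 4] / 2 = (-6, 2).
Expanding (2, -1) (x) (1, 1) (x) (-6, 2) reproduces all 8 entries of T, so T = (2, -1) (x) (1, 1) (x) (-6, 2) and rank(T) ≤ 1.
These bounds meet, so rank(T) = 1.
Check entry T[0,1,1] = 4: (2)·(1)·(2) = 4.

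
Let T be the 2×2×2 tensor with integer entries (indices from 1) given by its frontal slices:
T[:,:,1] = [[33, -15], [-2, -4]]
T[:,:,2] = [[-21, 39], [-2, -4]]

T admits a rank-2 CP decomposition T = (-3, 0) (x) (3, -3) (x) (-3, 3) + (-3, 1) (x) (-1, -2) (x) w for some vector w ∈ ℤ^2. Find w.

Subtract the known terms from T to get the rank-1 residual R = (-3, 1) (x) (-1, -2) (x) w, so R[i,j,k] = a[i]·b[j]·w[k]. Pick indices with nonzero a[1]·b[1] = (-3)·(-1) = 3. Only the fibre through (1,1,·) is needed: R[1,1,:] = T[1,1,:] − Σₗ aₗ[1]bₗ[1]cₗ = [33, -21] − (-3)·(3)·(-3, 3) = [6, 6]. Then w[k] = R[1,1,k] / 3 for each k, giving w = [6, 6] / 3 = (2, 2).

w = (2, 2)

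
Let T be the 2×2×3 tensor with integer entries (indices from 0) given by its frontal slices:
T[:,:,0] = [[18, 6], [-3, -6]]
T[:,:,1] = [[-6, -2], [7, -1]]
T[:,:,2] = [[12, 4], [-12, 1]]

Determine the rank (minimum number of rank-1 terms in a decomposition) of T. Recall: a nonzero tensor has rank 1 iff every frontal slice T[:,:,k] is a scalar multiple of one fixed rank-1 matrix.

2

Lower bound: the mode-1 unfolding of T (rows indexed by i, columns by (j,k) = (0,0), (0,1), (0,2), (1,0), (1,1), (1,2)) is [[18, -6, 12, 6, -2, 4], [-3, 7, -12, -6, -1, 1]].
There the 2×2 minor on rows i ∈ {0, 1}, columns (j,k) ∈ {(0,0), (0,1)} is det [[18, -6], [-3, 7]] = 108 ≠ 0, so this unfolding has rank ≥ 2; CP rank is at least every unfolding rank, so rank(T) ≥ 2. (Unfolding ranks only ever bound the CP rank from below — rank(T) can be strictly larger than all of them — so the matching upper bound has to come from an explicit 2-term decomposition.)
Upper bound — finding two terms. Write S_k = T[:,:,k] for the frontal slices: S₀ = [[18, 6], [-3, -6]], S₁ = [[-6, -2], [7, -1]], S₂ = [[12, 4], [-12, 1]].
If T = a₁ ∘ b₁ ∘ c₁ + a₂ ∘ b₂ ∘ c₂ then each S_k = c₁[k]·a₁b₁ᵀ + c₂[k]·a₂b₂ᵀ. S₀ and S₁ are linearly independent, so a₁b₁ᵀ and a₂b₂ᵀ must span the same plane of matrices: they are the rank-1 matrices of the form x·S₀ + y·S₁.
det(x·S₀ + y·S₁) is −90·x² − 30·xy + 20·y² = (-10)·(3·x + 2·y)(3·x − y), vanishing at (x:y) = (2:-3) and (1:3).
M₁ = 2·S₀ − 3·S₁ = [[54, 18], [-27, -9]] = 9·[2, -1][3, 1]ᵀ and M₂ = S₀ + 3·S₁ = [[0, 0], [18, -9]] = 9·[0, 1][2, -1]ᵀ, so take a₁ = [2, -1], b₁ = [3, 1], a₂ = [0, 1], b₂ = [2, -1].
Each slice is an integer combination of E₁ = a₁b₁ᵀ and E₂ = a₂b₂ᵀ: S₀ = 3·E₁ + 3·E₂, S₁ = −E₁ + 2·E₂, S₂ = 2·E₁ − 3·E₂; reading off coefficients, c₁ = [3, -1, 2] and c₂ = [3, 2, -3].
Hence T = [2, -1] ∘ [3, 1] ∘ [3, -1, 2] + [0, 1] ∘ [2, -1] ∘ [3, 2, -3], so rank(T) ≤ 2.
These bounds meet, so rank(T) = 2.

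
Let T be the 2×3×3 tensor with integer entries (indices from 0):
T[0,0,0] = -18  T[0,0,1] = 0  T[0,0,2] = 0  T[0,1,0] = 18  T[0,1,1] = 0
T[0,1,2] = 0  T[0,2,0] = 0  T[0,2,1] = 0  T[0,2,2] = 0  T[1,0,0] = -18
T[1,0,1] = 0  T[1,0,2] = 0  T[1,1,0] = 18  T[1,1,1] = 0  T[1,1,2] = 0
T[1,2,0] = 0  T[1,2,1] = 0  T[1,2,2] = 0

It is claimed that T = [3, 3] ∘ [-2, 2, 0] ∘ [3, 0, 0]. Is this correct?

Reconstruct entrywise from the claimed factors. For example, T[1,0,2] = 0 and Σₗ aₗ[1]bₗ[0]cₗ[2] = (3)·(-2)·(0) = 0; checking all 18 entries, every one matches. The claim holds.

Yes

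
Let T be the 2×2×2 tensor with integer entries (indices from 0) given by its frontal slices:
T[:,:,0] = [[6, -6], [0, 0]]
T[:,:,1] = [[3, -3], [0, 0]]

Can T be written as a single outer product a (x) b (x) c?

The mode-1 fibre T[:,0,0] = [6, 0] gives a = [1, 0] (primitive direction); the mode-2 fibre T[0,:,0] = [6, -6] gives b = [1, -1]; then c[k] = T[0,0,k] / (a[0]·b[0]) = [6, 3] / 1 = [6, 3].
Expanding [1, 0] (x) [1, -1] (x) [6, 3] reproduces all 8 entries of T, so T = [1, 0] (x) [1, -1] (x) [6, 3] and rank(T) ≤ 1.
Equivalently every frontal slice T[:,:,k] is c[k] times the rank-1 matrix [1, 0] (x) [1, -1]. So T has rank 1 (it is nonzero).

Yes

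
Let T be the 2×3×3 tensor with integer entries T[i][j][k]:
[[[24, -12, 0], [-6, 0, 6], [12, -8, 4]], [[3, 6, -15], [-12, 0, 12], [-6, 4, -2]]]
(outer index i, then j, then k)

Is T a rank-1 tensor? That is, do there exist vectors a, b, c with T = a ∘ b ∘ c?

No

The mode-2 unfolding of T (rows indexed by j, columns by (i,k) = (0,0), (0,1), (0,2), (1,0), (1,1), (1,2)) is [[24, -12, 0, 3, 6, -15], [-6, 0, 6, -12, 0, 12], [12, -8, 4, -6, 4, -2]].
There the 2×2 minor on rows j ∈ {0, 1}, columns (i,k) ∈ {(0,0), (0,1)} is det [[24, -12], [-6, 0]] = -72 ≠ 0, so this unfolding has rank ≥ 2; CP rank is at least every unfolding rank, so rank(T) ≥ 2.
In particular rank(T) ≥ 2 > 1, so T is not rank-1.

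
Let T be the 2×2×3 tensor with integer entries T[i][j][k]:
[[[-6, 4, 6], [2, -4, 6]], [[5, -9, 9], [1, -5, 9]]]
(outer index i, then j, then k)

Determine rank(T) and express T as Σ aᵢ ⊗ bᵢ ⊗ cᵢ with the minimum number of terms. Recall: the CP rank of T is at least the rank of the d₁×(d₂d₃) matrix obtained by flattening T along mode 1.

Lower bound: the mode-3 unfolding of T (rows indexed by k, columns by (i,j) = (0,0), (0,1), (1,0), (1,1)) is [[-6, 2, 5, 1], [4, -4, -9, -5], [6, 6, 9, 9]].
There the 3×3 minor on rows k ∈ {0, 1, 2}, columns (i,j) ∈ {(0,0), (0,1), (1,0)} is det [[-6, 2, 5], [4, -4, -9], [6, 6, 9]] = -48 ≠ 0, so this unfolding has rank ≥ 3; CP rank is at least every unfolding rank, so rank(T) ≥ 3. (Unfolding ranks only ever bound the CP rank from below — rank(T) can be strictly larger than all of them — so the matching upper bound has to come from an explicit 3-term decomposition.)
Upper bound: T is a sum of 3 rank-1 terms, T = (1, 2) ⊗ (1, 1) ⊗ (0, -2, 4) + (2, -1) ⊗ (1, 0) ⊗ (-4, 4, 0) + (2, 1) ⊗ (1, 1) ⊗ (1, -1, 1) (one valid choice — decompositions are not unique — normalised so each a, b is primitive with positive first nonzero entry; check it by expanding all entries), so rank(T) ≤ 3.
These bounds meet, so rank(T) = 3.

rank(T) = 3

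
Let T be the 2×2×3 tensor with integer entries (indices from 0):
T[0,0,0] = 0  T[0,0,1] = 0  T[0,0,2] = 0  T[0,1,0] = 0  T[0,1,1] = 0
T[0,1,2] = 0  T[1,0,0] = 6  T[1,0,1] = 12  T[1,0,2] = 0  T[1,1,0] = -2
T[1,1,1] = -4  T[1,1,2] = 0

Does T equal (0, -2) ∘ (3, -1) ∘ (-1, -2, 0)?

Yes

Reconstruct entrywise from the claimed factors. For example, T[1,0,2] = 0 and Σₗ aₗ[1]bₗ[0]cₗ[2] = (-2)·(3)·(0) = 0; checking all 12 entries, every one matches. The claim holds.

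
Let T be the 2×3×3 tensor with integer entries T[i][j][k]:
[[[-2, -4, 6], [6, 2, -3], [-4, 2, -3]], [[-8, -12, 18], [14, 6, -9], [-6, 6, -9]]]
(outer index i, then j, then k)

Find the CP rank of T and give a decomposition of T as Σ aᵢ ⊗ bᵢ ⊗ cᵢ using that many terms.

Lower bound: the mode-3 unfolding of T (rows indexed by k, columns by (i,j) = (0,0), (0,1), (0,2), (1,0), (1,1), (1,2)) is [[-2, 6, -4, -8, 14, -6], [-4, 2, 2, -12, 6, 6], [6, -3, -3, 18, -9, -9]].
There the 2×2 minor on rows k ∈ {0, 1}, columns (i,j) ∈ {(0,0), (0,1)} is det [[-2, 6], [-4, 2]] = 20 ≠ 0, so this unfolding has rank ≥ 2; CP rank is at least every unfolding rank, so rank(T) ≥ 2. (Unfolding ranks only ever bound the CP rank from below — rank(T) can be strictly larger than all of them — so the matching upper bound has to come from an explicit 2-term decomposition.)
Upper bound — finding two terms. Write S_k = T[:,:,k] for the frontal slices: S₀ = [[-2, 6, -4], [-8, 14, -6]], S₁ = [[-4, 2, 2], [-12, 6, 6]], S₂ = [[6, -3, -3], [18, -9, -9]].
If T = a₁ ⊗ b₁ ⊗ c₁ + a₂ ⊗ b₂ ⊗ c₂ then each S_k = c₁[k]·a₁b₁ᵀ + c₂[k]·a₂b₂ᵀ. S₀ and S₁ are linearly independent, so a₁b₁ᵀ and a₂b₂ᵀ must span the same plane of matrices: they are the rank-1 matrices of the form x·S₀ + y·S₁.
The 2×2 minor of x·S₀ + y·S₁ on rows {0,1}, columns {0,1} is 20·x² + 20·xy = 20·(x + y)(x), vanishing at (x:y) = (1:-1) and (0:1).
M₁ = S₀ − S₁ = [[2, 4, -6], [4, 8, -12]] = 2·[1, 2][1, 2, -3]ᵀ and M₂ = S₁ = [[-4, 2, 2], [-12, 6, 6]] = (-2)·[1, 3][2, -1, -1]ᵀ, so take a₁ = [1, 2], b₁ = [1, 2, -3], a₂ = [1, 3], b₂ = [2, -1, -1].
Each slice is an integer combination of E₁ = a₁b₁ᵀ and E₂ = a₂b₂ᵀ: S₀ = 2·E₁ − 2·E₂, S₁ = −2·E₂, S₂ = 3·E₂; reading off coefficients, c₁ = [2, 0, 0] and c₂ = [-2, -2, 3].
Hence T = [1, 2] ⊗ [1, 2, -3] ⊗ [2, 0, 0] + [1, 3] ⊗ [2, -1, -1] ⊗ [-2, -2, 3], so rank(T) ≤ 2.
These bounds meet, so rank(T) = 2.

rank(T) = 2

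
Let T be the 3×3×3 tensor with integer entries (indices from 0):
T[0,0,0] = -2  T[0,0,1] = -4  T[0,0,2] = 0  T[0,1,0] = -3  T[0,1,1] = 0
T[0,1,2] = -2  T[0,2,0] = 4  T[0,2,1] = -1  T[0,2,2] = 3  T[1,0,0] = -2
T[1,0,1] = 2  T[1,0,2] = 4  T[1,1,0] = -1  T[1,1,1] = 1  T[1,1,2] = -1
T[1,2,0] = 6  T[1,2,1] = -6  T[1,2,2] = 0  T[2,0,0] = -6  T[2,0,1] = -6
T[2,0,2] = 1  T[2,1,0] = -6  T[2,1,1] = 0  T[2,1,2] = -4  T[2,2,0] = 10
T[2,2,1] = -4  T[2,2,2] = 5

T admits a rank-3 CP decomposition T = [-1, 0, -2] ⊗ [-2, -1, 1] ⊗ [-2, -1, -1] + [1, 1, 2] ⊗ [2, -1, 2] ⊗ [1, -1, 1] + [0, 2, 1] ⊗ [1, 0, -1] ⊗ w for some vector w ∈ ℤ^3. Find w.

w = [-2, 2, 1]

Subtract the known terms from T to get the rank-1 residual R = [0, 2, 1] ⊗ [1, 0, -1] ⊗ w, so R[i,j,k] = a[i]·b[j]·w[k]. Pick indices with nonzero a[1]·b[0] = (2)·(1) = 2. Only the fibre through (1,0,·) is needed: R[1,0,:] = T[1,0,:] − Σₗ aₗ[1]bₗ[0]cₗ = [-2, 2, 4] − (0)·(-2)·[-2, -1, -1] − (1)·(2)·[1, -1, 1] = [-4, 4, 2]. Then w[k] = R[1,0,k] / 2 for each k, giving w = [-4, 4, 2] / 2 = [-2, 2, 1].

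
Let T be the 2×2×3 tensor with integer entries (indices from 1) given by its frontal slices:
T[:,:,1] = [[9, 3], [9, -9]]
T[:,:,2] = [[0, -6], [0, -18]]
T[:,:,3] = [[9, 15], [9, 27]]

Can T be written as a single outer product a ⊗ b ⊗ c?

The mode-1 unfolding of T (rows indexed by i, columns by (j,k) = (1,1), (1,2), (1,3), (2,1), (2,2), (2,3)) is [[9, 0, 9, 3, -6, 15], [9, 0, 9, -9, -18, 27]].
There the 2×2 minor on rows i ∈ {1, 2}, columns (j,k) ∈ {(1,1), (2,1)} is det [[9, 3], [9, -9]] = -108 ≠ 0, so this unfolding has rank ≥ 2; CP rank is at least every unfolding rank, so rank(T) ≥ 2.
In particular rank(T) ≥ 2 > 1, so T is not rank-1.

No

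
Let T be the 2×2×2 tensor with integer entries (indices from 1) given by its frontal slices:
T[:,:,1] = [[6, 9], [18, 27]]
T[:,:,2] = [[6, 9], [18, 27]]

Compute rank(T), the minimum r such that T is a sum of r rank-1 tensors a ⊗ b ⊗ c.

1

Lower bound: T ≠ 0 (e.g. T[1,1,1] = 6), so rank(T) ≥ 1.
Upper bound: if T = a ⊗ b ⊗ c then every fibre of T is a multiple of the corresponding factor, so read the factors off the fibres through the nonzero entry T[1,1,1] = 6.
The mode-1 fibre T[:,1,1] = [6, 18] gives a = [1, 3] (primitive direction); the mode-2 fibre T[1,:,1] = [6, 9] gives b = [2, 3]; then c[k] = T[1,1,k] / (a[1]·b[1]) = [6, 6] / 2 = [3, 3].
Expanding [1, 3] ⊗ [2, 3] ⊗ [3, 3] reproduces all 8 entries of T, so T = [1, 3] ⊗ [2, 3] ⊗ [3, 3] and rank(T) ≤ 1.
These bounds meet, so rank(T) = 1.
Check entry T[2,1,1] = 18: (3)·(2)·(3) = 18.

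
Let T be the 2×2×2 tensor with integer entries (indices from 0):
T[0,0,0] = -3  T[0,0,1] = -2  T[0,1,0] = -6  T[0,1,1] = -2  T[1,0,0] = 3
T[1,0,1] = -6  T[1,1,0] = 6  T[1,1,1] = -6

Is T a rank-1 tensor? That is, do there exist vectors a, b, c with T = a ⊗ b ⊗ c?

The mode-2 unfolding of T (rows indexed by j, columns by (i,k) = (0,0), (0,1), (1,0), (1,1)) is [[-3, -2, 3, -6], [-6, -2, 6, -6]].
There the 2×2 minor on rows j ∈ {0, 1}, columns (i,k) ∈ {(0,0), (0,1)} is det [[-3, -2], [-6, -2]] = -6 ≠ 0, so this unfolding has rank ≥ 2; CP rank is at least every unfolding rank, so rank(T) ≥ 2.
In particular rank(T) ≥ 2 > 1, so T is not rank-1.

No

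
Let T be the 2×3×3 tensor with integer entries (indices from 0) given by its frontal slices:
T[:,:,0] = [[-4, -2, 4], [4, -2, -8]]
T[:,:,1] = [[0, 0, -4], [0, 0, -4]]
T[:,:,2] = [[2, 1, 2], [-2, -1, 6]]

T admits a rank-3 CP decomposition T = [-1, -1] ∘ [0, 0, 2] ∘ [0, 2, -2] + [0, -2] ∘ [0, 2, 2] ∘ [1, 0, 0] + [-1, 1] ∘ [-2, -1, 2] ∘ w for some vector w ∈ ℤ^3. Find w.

Subtract the known terms from T to get the rank-1 residual R = [-1, 1] ∘ [-2, -1, 2] ∘ w, so R[i,j,k] = a[i]·b[j]·w[k]. Pick indices with nonzero a[0]·b[0] = (-1)·(-2) = 2. Only the fibre through (0,0,·) is needed: R[0,0,:] = T[0,0,:] − Σₗ aₗ[0]bₗ[0]cₗ = [-4, 0, 2] − (-1)·(0)·[0, 2, -2] − (0)·(0)·[1, 0, 0] = [-4, 0, 2]. Then w[k] = R[0,0,k] / 2 for each k, giving w = [-4, 0, 2] / 2 = [-2, 0, 1].

w = [-2, 0, 1]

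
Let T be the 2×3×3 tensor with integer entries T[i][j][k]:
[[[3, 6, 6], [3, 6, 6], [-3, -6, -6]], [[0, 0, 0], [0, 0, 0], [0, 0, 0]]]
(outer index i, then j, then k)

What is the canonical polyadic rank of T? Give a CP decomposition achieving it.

rank(T) = 1

Lower bound: T ≠ 0 (e.g. T[0,0,0] = 3), so rank(T) ≥ 1.
Upper bound: if T = a ⊗ b ⊗ c then every fibre of T is a multiple of the corresponding factor, so read the factors off the fibres through the nonzero entry T[0,0,0] = 3.
The mode-1 fibre T[:,0,0] = [3, 0] gives a = [1, 0] (primitive direction); the mode-2 fibre T[0,:,0] = [3, 3, -3] gives b = [1, 1, -1]; then c[k] = T[0,0,k] / (a[0]·b[0]) = [3, 6, 6] / 1 = [3, 6, 6].
Expanding [1, 0] ⊗ [1, 1, -1] ⊗ [3, 6, 6] reproduces all 18 entries of T, so T = [1, 0] ⊗ [1, 1, -1] ⊗ [3, 6, 6] and rank(T) ≤ 1.
These bounds meet, so rank(T) = 1.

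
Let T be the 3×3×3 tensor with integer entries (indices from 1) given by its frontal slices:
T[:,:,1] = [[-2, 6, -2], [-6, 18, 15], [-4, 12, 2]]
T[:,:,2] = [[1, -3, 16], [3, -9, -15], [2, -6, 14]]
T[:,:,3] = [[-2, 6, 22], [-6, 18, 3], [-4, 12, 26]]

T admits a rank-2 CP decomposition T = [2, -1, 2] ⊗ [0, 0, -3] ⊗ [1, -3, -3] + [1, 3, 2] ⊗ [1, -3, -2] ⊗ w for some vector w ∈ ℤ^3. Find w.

w = [-2, 1, -2]

Subtract the known terms from T to get the rank-1 residual R = [1, 3, 2] ⊗ [1, -3, -2] ⊗ w, so R[i,j,k] = a[i]·b[j]·w[k]. Pick indices with nonzero a[1]·b[1] = (1)·(1) = 1. Only the fibre through (1,1,·) is needed: R[1,1,:] = T[1,1,:] − Σₗ aₗ[1]bₗ[1]cₗ = [-2, 1, -2] − (2)·(0)·[1, -3, -3] = [-2, 1, -2]. Then w[k] = R[1,1,k] / 1 for each k, giving w = [-2, 1, -2] / 1 = [-2, 1, -2].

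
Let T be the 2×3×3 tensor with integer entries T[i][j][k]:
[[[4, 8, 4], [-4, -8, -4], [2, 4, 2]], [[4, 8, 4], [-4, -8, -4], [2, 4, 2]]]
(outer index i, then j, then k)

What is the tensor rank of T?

1

Lower bound: T ≠ 0 (e.g. T[0,0,0] = 4), so rank(T) ≥ 1.
Upper bound: if T = a (x) b (x) c then every fibre of T is a multiple of the corresponding factor, so read the factors off the fibres through the nonzero entry T[0,0,0] = 4.
The mode-1 fibre T[:,0,0] = [4, 4] gives a = [1, 1] (primitive direction); the mode-2 fibre T[0,:,0] = [4, -4, 2] gives b = [2, -2, 1]; then c[k] = T[0,0,k] / (a[0]·b[0]) = [4, 8, 4] / 2 = [2, 4, 2].
Expanding [1, 1] (x) [2, -2, 1] (x) [2, 4, 2] reproduces all 18 entries of T, so T = [1, 1] (x) [2, -2, 1] (x) [2, 4, 2] and rank(T) ≤ 1.
These bounds meet, so rank(T) = 1.
Check entry T[1,2,2] = 2: (1)·(1)·(2) = 2.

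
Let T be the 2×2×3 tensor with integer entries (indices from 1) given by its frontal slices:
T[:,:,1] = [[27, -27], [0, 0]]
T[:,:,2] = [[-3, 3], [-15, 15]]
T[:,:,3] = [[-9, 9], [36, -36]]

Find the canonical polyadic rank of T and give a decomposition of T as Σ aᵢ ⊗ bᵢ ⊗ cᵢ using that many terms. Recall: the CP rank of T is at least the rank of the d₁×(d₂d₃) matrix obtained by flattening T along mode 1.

rank(T) = 2

Lower bound: the mode-3 unfolding of T (rows indexed by k, columns by (i,j) = (1,1), (1,2), (2,1), (2,2)) is [[27, -27, 0, 0], [-3, 3, -15, 15], [-9, 9, 36, -36]].
There the 2×2 minor on rows k ∈ {1, 2}, columns (i,j) ∈ {(1,1), (2,1)} is det [[27, 0], [-3, -15]] = -405 ≠ 0, so this unfolding has rank ≥ 2; CP rank is at least every unfolding rank, so rank(T) ≥ 2. (Unfolding ranks only ever bound the CP rank from below — rank(T) can be strictly larger than all of them — so the matching upper bound has to come from an explicit 2-term decomposition.)
Upper bound — finding two terms. Every mode-2 slice of T is a multiple of one matrix: T[:,j,:] = b[j]·M with b = [1, -1] and M = [[27, -3, -9], [0, -15, 36]] (rows indexed by i, columns by k). So it suffices to write M as a sum of two rank-1 matrices.
Splitting M by its rows (i = 1, 2), M = [1, 0][27, -3, -9]ᵀ + [0, 1][0, -15, 36]ᵀ.
Hence T = [1, 0] ⊗ [1, -1] ⊗ [27, -3, -9] + [0, 1] ⊗ [1, -1] ⊗ [0, -15, 36], so rank(T) ≤ 2.
These bounds meet, so rank(T) = 2.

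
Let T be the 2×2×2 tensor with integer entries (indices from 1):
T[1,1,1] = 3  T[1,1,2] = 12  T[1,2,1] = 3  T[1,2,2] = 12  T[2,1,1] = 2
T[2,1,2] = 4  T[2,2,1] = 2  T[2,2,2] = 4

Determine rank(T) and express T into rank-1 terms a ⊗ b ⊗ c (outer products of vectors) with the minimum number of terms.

rank(T) = 2

Lower bound: the mode-1 unfolding of T (rows indexed by i, columns by (j,k) = (1,1), (1,2), (2,1), (2,2)) is [[3, 12, 3, 12], [2, 4, 2, 4]].
There the 2×2 minor on rows i ∈ {1, 2}, columns (j,k) ∈ {(1,1), (1,2)} is det [[3, 12], [2, 4]] = -12 ≠ 0, so this unfolding has rank ≥ 2; CP rank is at least every unfolding rank, so rank(T) ≥ 2. (Flattening ranks never certify an upper bound on CP rank; for that we must actually write T with 2 rank-1 terms.)
Upper bound — finding two terms. Every mode-2 slice of T is a multiple of one matrix: T[:,j,:] = b[j]·M with b = (1, 1) and M = [[3, 12], [2, 4]] (rows indexed by i, columns by k). So it suffices to write M as a sum of two rank-1 matrices.
Splitting M by its rows (i = 1, 2), M = (1, 0)(3, 12)ᵀ + (0, 1)(2, 4)ᵀ.
Hence T = (1, 0) ⊗ (1, 1) ⊗ (3, 12) + (0, 1) ⊗ (1, 1) ⊗ (2, 4), so rank(T) ≤ 2.
These bounds meet, so rank(T) = 2.
Check entry T[1,1,1] = 3: (1)·(1)·(3) + (0)·(1)·(2) = 3.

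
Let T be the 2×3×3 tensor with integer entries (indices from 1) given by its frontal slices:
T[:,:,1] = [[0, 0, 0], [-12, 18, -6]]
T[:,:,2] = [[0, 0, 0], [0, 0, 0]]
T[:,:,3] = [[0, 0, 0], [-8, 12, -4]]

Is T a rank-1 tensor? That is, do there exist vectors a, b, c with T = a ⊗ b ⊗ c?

Yes

If T = a ⊗ b ⊗ c then every fibre of T is a multiple of the corresponding factor, so read the factors off the fibres through the nonzero entry T[2,1,1] = -12.
The mode-1 fibre T[:,1,1] = [0, -12] gives a = [0, 1] (primitive direction); the mode-2 fibre T[2,:,1] = [-12, 18, -6] gives b = [2, -3, 1]; then c[k] = T[2,1,k] / (a[2]·b[1]) = [-12, 0, -8] / 2 = [-6, 0, -4].
Expanding [0, 1] ⊗ [2, -3, 1] ⊗ [-6, 0, -4] reproduces all 18 entries of T, so T = [0, 1] ⊗ [2, -3, 1] ⊗ [-6, 0, -4] and rank(T) ≤ 1.
Equivalently every frontal slice T[:,:,k] is c[k] times the rank-1 matrix [0, 1] ⊗ [2, -3, 1]. So T has rank 1 (it is nonzero).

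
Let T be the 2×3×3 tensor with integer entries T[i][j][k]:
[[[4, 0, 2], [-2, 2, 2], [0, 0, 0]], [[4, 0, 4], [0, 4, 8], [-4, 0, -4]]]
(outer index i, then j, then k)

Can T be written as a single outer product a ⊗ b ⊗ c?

The mode-3 unfolding of T (rows indexed by k, columns by (i,j) = (0,0), (0,1), (0,2), (1,0), (1,1), (1,2)) is [[4, -2, 0, 4, 0, -4], [0, 2, 0, 0, 4, 0], [2, 2, 0, 4, 8, -4]].
There the 3×3 minor on rows k ∈ {0, 1, 2}, columns (i,j) ∈ {(0,0), (0,1), (1,0)} is det [[4, -2, 4], [0, 2, 0], [2, 2, 4]] = 16 ≠ 0, so this unfolding has rank ≥ 3; CP rank is at least every unfolding rank, so rank(T) ≥ 3.
In particular rank(T) ≥ 3 > 1, so T is not rank-1.

No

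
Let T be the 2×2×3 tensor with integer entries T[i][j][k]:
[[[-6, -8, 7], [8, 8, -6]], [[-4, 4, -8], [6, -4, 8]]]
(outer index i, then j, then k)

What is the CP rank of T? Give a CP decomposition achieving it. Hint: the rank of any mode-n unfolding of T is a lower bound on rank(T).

rank(T) = 3

Lower bound: the mode-3 unfolding of T (rows indexed by k, columns by (i,j) = (0,0), (0,1), (1,0), (1,1)) is [[-6, 8, -4, 6], [-8, 8, 4, -4], [7, -6, -8, 8]].
There the 3×3 minor on rows k ∈ {0, 1, 2}, columns (i,j) ∈ {(0,0), (0,1), (1,0)} is det [[-6, 8, -4], [-8, 8, 4], [7, -6, -8]] = -16 ≠ 0, so this unfolding has rank ≥ 3; CP rank is at least every unfolding rank, so rank(T) ≥ 3. (Flattening ranks never certify an upper bound on CP rank; for that we must actually write T with 3 rank-1 terms.)
Upper bound: T is a sum of 3 rank-1 terms, T = [0, 1] (x) [1, 0] (x) [-2, 0, -2] + [1, 2] (x) [1, -2] (x) [-2, 0, -1] + [2, -1] (x) [1, -1] (x) [-2, -4, 4] (written with every a and b primitive with positive leading entry and the scale carried by c; CP decompositions are not unique, and this one is verified by expanding entrywise), so rank(T) ≤ 3.
These bounds meet, so rank(T) = 3.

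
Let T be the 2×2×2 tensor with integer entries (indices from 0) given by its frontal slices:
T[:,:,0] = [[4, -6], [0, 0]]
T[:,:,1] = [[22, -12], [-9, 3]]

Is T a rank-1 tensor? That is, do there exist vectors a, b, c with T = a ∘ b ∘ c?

The mode-3 unfolding of T (rows indexed by k, columns by (i,j) = (0,0), (0,1), (1,0), (1,1)) is [[4, -6, 0, 0], [22, -12, -9, 3]].
There the 2×2 minor on rows k ∈ {0, 1}, columns (i,j) ∈ {(0,0), (0,1)} is det [[4, -6], [22, -12]] = 84 ≠ 0, so this unfolding has rank ≥ 2; CP rank is at least every unfolding rank, so rank(T) ≥ 2.
In particular rank(T) ≥ 2 > 1, so T is not rank-1.

No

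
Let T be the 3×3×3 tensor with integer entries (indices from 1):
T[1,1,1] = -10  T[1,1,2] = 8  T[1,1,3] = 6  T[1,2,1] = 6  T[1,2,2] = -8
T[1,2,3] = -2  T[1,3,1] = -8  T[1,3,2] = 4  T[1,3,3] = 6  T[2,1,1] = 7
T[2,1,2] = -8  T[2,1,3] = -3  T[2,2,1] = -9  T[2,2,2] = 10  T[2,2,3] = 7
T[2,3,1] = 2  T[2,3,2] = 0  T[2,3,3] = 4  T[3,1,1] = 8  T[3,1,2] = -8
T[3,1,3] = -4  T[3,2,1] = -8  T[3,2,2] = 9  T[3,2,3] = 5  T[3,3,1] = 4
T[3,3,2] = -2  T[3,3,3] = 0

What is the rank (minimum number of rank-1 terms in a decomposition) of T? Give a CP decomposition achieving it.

Lower bound: the mode-3 unfolding of T (rows indexed by k, columns by (i,j) = (1,1), (1,2), (1,3), (2,1), (2,2), (2,3), (3,1), (3,2), (3,3)) is [[-10, 6, -8, 7, -9, 2, 8, -8, 4], [8, -8, 4, -8, 10, 0, -8, 9, -2], [6, -2, 6, -3, 7, 4, -4, 5, 0]].
There the 3×3 minor on rows k ∈ {1, 2, 3}, columns (i,j) ∈ {(1,1), (1,2), (2,2)} is det [[-10, 6, -9], [8, -8, 10], [6, -2, 7]] = 96 ≠ 0, so this unfolding has rank ≥ 3; CP rank is at least every unfolding rank, so rank(T) ≥ 3. (This is only a lower bound: in general the CP rank may exceed every unfolding rank, so we still need to exhibit 3 rank-1 terms summing to T.)
Upper bound: T is a sum of 3 rank-1 terms, T = [0, 2, 1] ⊗ [0, 1, 2] ⊗ [0, 1, 1] + [1, -1, -1] ⊗ [2, -2, 1] ⊗ [-4, 4, 2] + [2, 1, 0] ⊗ [1, 1, 2] ⊗ [-1, 0, 1] (written with every a and b primitive with positive leading entry and the scale carried by c; CP decompositions are not unique, and this one is verified by expanding entrywise), so rank(T) ≤ 3.
These bounds meet, so rank(T) = 3.
Check entry T[3,3,1] = 4: (1)·(2)·(0) + (-1)·(1)·(-4) + (0)·(2)·(-1) = 4.

rank(T) = 3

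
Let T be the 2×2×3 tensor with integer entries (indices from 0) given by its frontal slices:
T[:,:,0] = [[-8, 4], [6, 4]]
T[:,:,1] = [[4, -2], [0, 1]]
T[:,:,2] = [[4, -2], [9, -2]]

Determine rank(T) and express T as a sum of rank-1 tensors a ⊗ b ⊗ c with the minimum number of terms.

Lower bound: the mode-3 unfolding of T (rows indexed by k, columns by (i,j) = (0,0), (0,1), (1,0), (1,1)) is [[-8, 4, 6, 4], [4, -2, 0, 1], [4, -2, 9, -2]].
There the 3×3 minor on rows k ∈ {0, 1, 2}, columns (i,j) ∈ {(0,0), (1,0), (1,1)} is det [[-8, 6, 4], [4, 0, 1], [4, 9, -2]] = 288 ≠ 0, so this unfolding has rank ≥ 3; CP rank is at least every unfolding rank, so rank(T) ≥ 3. (Flattening ranks never certify an upper bound on CP rank; for that we must actually write T with 3 rank-1 terms.)
Upper bound: T is a sum of 3 rank-1 terms, T = [0, 1] ⊗ [1, 0] ⊗ [8, -4, 8] + [0, 1] ⊗ [1, 1] ⊗ [2, 2, -1] + [2, 1] ⊗ [2, -1] ⊗ [-2, 1, 1] (one valid choice — decompositions are not unique — normalised so each a, b is primitive with positive first nonzero entry; check it by expanding all entries), so rank(T) ≤ 3.
These bounds meet, so rank(T) = 3.
Check entry T[1,1,2] = -2: (1)·(0)·(8) + (1)·(1)·(-1) + (1)·(-1)·(1) = -2.

rank(T) = 3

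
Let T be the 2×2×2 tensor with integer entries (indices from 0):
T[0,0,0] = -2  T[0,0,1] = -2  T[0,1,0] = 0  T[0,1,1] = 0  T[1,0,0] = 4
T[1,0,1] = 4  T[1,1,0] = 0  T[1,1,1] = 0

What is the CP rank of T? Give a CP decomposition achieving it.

rank(T) = 1

Lower bound: T ≠ 0 (e.g. T[0,0,0] = -2), so rank(T) ≥ 1.
Upper bound: if T = a ⊗ b ⊗ c then every fibre of T is a multiple of the corresponding factor, so read the factors off the fibres through the nonzero entry T[0,0,0] = -2.
The mode-1 fibre T[:,0,0] = [-2, 4] gives a = [1, -2] (primitive direction); the mode-2 fibre T[0,:,0] = [-2, 0] gives b = [1, 0]; then c[k] = T[0,0,k] / (a[0]·b[0]) = [-2, -2] / 1 = [-2, -2].
Expanding [1, -2] ⊗ [1, 0] ⊗ [-2, -2] reproduces all 8 entries of T, so T = [1, -2] ⊗ [1, 0] ⊗ [-2, -2] and rank(T) ≤ 1.
These bounds meet, so rank(T) = 1.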